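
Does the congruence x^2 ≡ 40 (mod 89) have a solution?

yes

Factor out 2: 40 = 2^3·5. Since 89 ≡ 1 (mod 8), (2/89) = +1, and (2/89)^3 = +1. Now have (5/89).
5 ≡ 1 (mod 4), so quadratic reciprocity gives (5/89) = (89/5). Reduce: 89 ≡ 4 (mod 5). Now have (4/5).
Factor out 2: 4 = 2^2. Since 5 ≡ 5 (mod 8), (2/5) = -1, and (2/5)^2 = +1. Now have (1/5).
(1/5) = 1. Collecting the sign factors: 1.
The Legendre symbol is 1, so x^2 ≡ 40 (mod 89) has solution.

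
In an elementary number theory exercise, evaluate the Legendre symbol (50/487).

Factor out 2: 50 = 2·25. Since 487 ≡ 7 (mod 8), (2/487) = +1. Now have (25/487).
25 ≡ 1 (mod 4), so quadratic reciprocity gives (25/487) = (487/25). Reduce: 487 ≡ 12 (mod 25). Now have (12/25).
Factor out 2: 12 = 2^2·3. Since 25 ≡ 1 (mod 8), (2/25) = +1, and (2/25)^2 = +1. Now have (3/25).
25 ≡ 1 (mod 4), so quadratic reciprocity gives (3/25) = (25/3). Reduce: 25 ≡ 1 (mod 3). Now have (1/3).
(1/3) = 1. Collecting the sign factors: 1.

1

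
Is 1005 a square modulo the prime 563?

no

Reduce the numerator: 1005 ≡ 442 (mod 563), so (1005/563) = (442/563).
Factor out 2: 442 = 2·221. Since 563 ≡ 3 (mod 8), (2/563) = -1. Now have -(221/563).
221 ≡ 1 (mod 4), so quadratic reciprocity gives (221/563) = (563/221). Reduce: 563 ≡ 121 (mod 221). Now have -(121/221).
121 ≡ 1 (mod 4), so quadratic reciprocity gives (121/221) = (221/121). Reduce: 221 ≡ 100 (mod 121). Now have -(100/121).
Factor out 2: 100 = 2^2·25. Since 121 ≡ 1 (mod 8), (2/121) = +1, and (2/121)^2 = +1. Now have -(25/121).
25 ≡ 1 (mod 4), so quadratic reciprocity gives (25/121) = (121/25). Reduce: 121 ≡ 21 (mod 25). Now have -(21/25).
21 ≡ 1 (mod 4), so quadratic reciprocity gives (21/25) = (25/21). Reduce: 25 ≡ 4 (mod 21). Now have -(4/21).
Factor out 2: 4 = 2^2. Since 21 ≡ 5 (mod 8), (2/21) = -1, and (2/21)^2 = +1. Now have -(1/21).
(1/21) = 1. Collecting the sign factors: -1.
(1005/563) = -1, and 563 is prime, so 1005 is not a quadratic residue mod 563.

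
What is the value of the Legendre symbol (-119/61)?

Reduce the numerator: -119 ≡ 3 (mod 61), so (-119/61) = (3/61).
61 ≡ 1 (mod 4), so quadratic reciprocity gives (3/61) = (61/3). Reduce: 61 ≡ 1 (mod 3). Now have (1/3).
(1/3) = 1. Collecting the sign factors: 1.

1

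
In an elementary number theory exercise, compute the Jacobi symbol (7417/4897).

-1

Reduce the numerator: 7417 ≡ 2520 (mod 4897), so (7417/4897) = (2520/4897).
Factor out 2: 2520 = 2^3·315. Since 4897 ≡ 1 (mod 8), (2/4897) = +1, and (2/4897)^3 = +1. Now have (315/4897).
4897 ≡ 1 (mod 4), so quadratic reciprocity gives (315/4897) = (4897/315). Reduce: 4897 ≡ 172 (mod 315). Now have (172/315).
Factor out 2: 172 = 2^2·43. Since 315 ≡ 3 (mod 8), (2/315) = -1, and (2/315)^2 = +1. Now have (43/315).
Both 43 ≡ 3 and 315 ≡ 3 (mod 4), so reciprocity gives (43/315) = -(315/43). Reduce: 315 ≡ 14 (mod 43). Now have -(14/43).
Factor out 2: 14 = 2·7. Since 43 ≡ 3 (mod 8), (2/43) = -1. Now have (7/43).
Both 7 ≡ 3 and 43 ≡ 3 (mod 4), so reciprocity gives (7/43) = -(43/7). Reduce: 43 ≡ 1 (mod 7). Now have -(1/7).
(1/7) = 1. Collecting the sign factors: -1.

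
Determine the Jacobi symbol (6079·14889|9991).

By multiplicativity, (6079·14889|9991) = (6079|9991)·(14889|9991).
First factor (6079|9991):
(6079|9991)
  = -(9991|6079)    [QR: both ≡ 3 mod 4, sign flips]
  = -(3912|6079)    [9991 ≡ 3912 mod 6079]
  = -(489|6079)    [6079 ≡ 7 mod 8 ⇒ (2|6079)^3 = +1]
  = -(6079|489)    [QR: 489 ≡ 1 mod 4, sign kept]
  = -(211|489)    [6079 ≡ 211 mod 489]
  = -(489|211)    [QR: 489 ≡ 1 mod 4, sign kept]
  = -(67|211)    [489 ≡ 67 mod 211]
  = (211|67)    [QR: both ≡ 3 mod 4, sign flips]
  = (10|67)    [211 ≡ 10 mod 67]
  = -(5|67)    [67 ≡ 3 mod 8 ⇒ (2|67) = -1]
  = -(67|5)    [QR: 5 ≡ 1 mod 4, sign kept]
  = -(2|5)    [67 ≡ 2 mod 5]
  = (1|5)    [5 ≡ 5 mod 8 ⇒ (2|5) = -1]
  = 1    [(1|5) = 1]
Second factor (14889|9991):
(14889|9991)
  = (4898|9991)    [14889 ≡ 4898 mod 9991]
  = (2449|9991)    [9991 ≡ 7 mod 8 ⇒ (2|9991) = +1]
  = (9991|2449)    [QR: 2449 ≡ 1 mod 4, sign kept]
  = (195|2449)    [9991 ≡ 195 mod 2449]
  = (2449|195)    [QR: 2449 ≡ 1 mod 4, sign kept]
  = (109|195)    [2449 ≡ 109 mod 195]
  = (195|109)    [QR: 109 ≡ 1 mod 4, sign kept]
  = (86|109)    [195 ≡ 86 mod 109]
  = -(43|109)    [109 ≡ 5 mod 8 ⇒ (2|109) = -1]
  = -(109|43)    [QR: 109 ≡ 1 mod 4, sign kept]
  = -(23|43)    [109 ≡ 23 mod 43]
  = (43|23)    [QR: both ≡ 3 mod 4, sign flips]
  = (20|23)    [43 ≡ 20 mod 23]
  = (5|23)    [23 ≡ 7 mod 8 ⇒ (2|23)^2 = +1]
  = (23|5)    [QR: 5 ≡ 1 mod 4, sign kept]
  = (3|5)    [23 ≡ 3 mod 5]
  = (5|3)    [QR: 5 ≡ 1 mod 4, sign kept]
  = (2|3)    [5 ≡ 2 mod 3]
  = -(1|3)    [3 ≡ 3 mod 8 ⇒ (2|3) = -1]
  = -1    [(1|3) = 1]
Product: (1)·(-1) = -1.

-1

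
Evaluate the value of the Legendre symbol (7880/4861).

Reduce the numerator: 7880 ≡ 3019 (mod 4861), so (7880/4861) = (3019/4861).
4861 ≡ 1 (mod 4), so quadratic reciprocity gives (3019/4861) = (4861/3019). Reduce: 4861 ≡ 1842 (mod 3019). Now have (1842/3019).
Factor out 2: 1842 = 2·921. Since 3019 ≡ 3 (mod 8), (2/3019) = -1. Now have -(921/3019).
921 ≡ 1 (mod 4), so quadratic reciprocity gives (921/3019) = (3019/921). Reduce: 3019 ≡ 256 (mod 921). Now have -(256/921).
Factor out 2: 256 = 2^8. Since 921 ≡ 1 (mod 8), (2/921) = +1, and (2/921)^8 = +1. Now have -(1/921).
(1/921) = 1. Collecting the sign factors: -1.

-1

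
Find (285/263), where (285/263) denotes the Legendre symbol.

1

Reduce the numerator: 285 ≡ 22 (mod 263), so (285/263) = (22/263).
Factor out 2: 22 = 2·11. Since 263 ≡ 7 (mod 8), (2/263) = +1. Now have (11/263).
Both 11 ≡ 3 and 263 ≡ 3 (mod 4), so reciprocity gives (11/263) = -(263/11). Reduce: 263 ≡ 10 (mod 11). Now have -(10/11).
Factor out 2: 10 = 2·5. Since 11 ≡ 3 (mod 8), (2/11) = -1. Now have (5/11).
5 ≡ 1 (mod 4), so quadratic reciprocity gives (5/11) = (11/5). Reduce: 11 ≡ 1 (mod 5). Now have (1/5).
(1/5) = 1. Collecting the sign factors: 1.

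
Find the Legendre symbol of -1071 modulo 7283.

Reduce the numerator: -1071 ≡ 6212 (mod 7283), so (-1071/7283) = (6212/7283).
Factor out 2: 6212 = 2^2·1553. Since 7283 ≡ 3 (mod 8), (2/7283) = -1, and (2/7283)^2 = +1. Now have (1553/7283).
1553 ≡ 1 (mod 4), so quadratic reciprocity gives (1553/7283) = (7283/1553). Reduce: 7283 ≡ 1071 (mod 1553). Now have (1071/1553).
1553 ≡ 1 (mod 4), so quadratic reciprocity gives (1071/1553) = (1553/1071). Reduce: 1553 ≡ 482 (mod 1071). Now have (482/1071).
Factor out 2: 482 = 2·241. Since 1071 ≡ 7 (mod 8), (2/1071) = +1. Now have (241/1071).
241 ≡ 1 (mod 4), so quadratic reciprocity gives (241/1071) = (1071/241). Reduce: 1071 ≡ 107 (mod 241). Now have (107/241).
241 ≡ 1 (mod 4), so quadratic reciprocity gives (107/241) = (241/107). Reduce: 241 ≡ 27 (mod 107). Now have (27/107).
Both 27 ≡ 3 and 107 ≡ 3 (mod 4), so reciprocity gives (27/107) = -(107/27). Reduce: 107 ≡ 26 (mod 27). Now have -(26/27).
Factor out 2: 26 = 2·13. Since 27 ≡ 3 (mod 8), (2/27) = -1. Now have (13/27).
13 ≡ 1 (mod 4), so quadratic reciprocity gives (13/27) = (27/13). Reduce: 27 ≡ 1 (mod 13). Now have (1/13).
(1/13) = 1. Collecting the sign factors: 1.

1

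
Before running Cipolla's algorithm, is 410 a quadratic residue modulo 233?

yes

(410/233)
  = (177/233)    [410 ≡ 177 mod 233]
  = (233/177)    [QR: 177 ≡ 1 mod 4, sign kept]
  = (56/177)    [233 ≡ 56 mod 177]
  = (7/177)    [177 ≡ 1 mod 8 ⇒ (2/177)^3 = +1]
  = (177/7)    [QR: 177 ≡ 1 mod 4, sign kept]
  = (2/7)    [177 ≡ 2 mod 7]
  = (1/7)    [7 ≡ 7 mod 8 ⇒ (2/7) = +1]
  = 1    [(1/7) = 1]
The Legendre symbol is 1, so x^2 ≡ 410 (mod 233) has solution.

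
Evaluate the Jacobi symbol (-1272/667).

Reduce the numerator: -1272 ≡ 62 (mod 667), so (-1272/667) = (62/667).
Factor out 2: 62 = 2·31. Since 667 ≡ 3 (mod 8), (2/667) = -1. Now have -(31/667).
Both 31 ≡ 3 and 667 ≡ 3 (mod 4), so reciprocity gives (31/667) = -(667/31). Reduce: 667 ≡ 16 (mod 31). Now have (16/31).
Factor out 2: 16 = 2^4. Since 31 ≡ 7 (mod 8), (2/31) = +1, and (2/31)^4 = +1. Now have (1/31).
(1/31) = 1. Collecting the sign factors: 1.

1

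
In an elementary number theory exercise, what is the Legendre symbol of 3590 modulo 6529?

(3590|6529)
  = (1795|6529)    [6529 ≡ 1 mod 8 ⇒ (2|6529) = +1]
  = (6529|1795)    [QR: 6529 ≡ 1 mod 4, sign kept]
  = (1144|1795)    [6529 ≡ 1144 mod 1795]
  = -(143|1795)    [1795 ≡ 3 mod 8 ⇒ (2|1795)^3 = -1]
  = (1795|143)    [QR: both ≡ 3 mod 4, sign flips]
  = (79|143)    [1795 ≡ 79 mod 143]
  = -(143|79)    [QR: both ≡ 3 mod 4, sign flips]
  = -(64|79)    [143 ≡ 64 mod 79]
  = -(1|79)    [79 ≡ 7 mod 8 ⇒ (2|79)^6 = +1]
  = -1    [(1|79) = 1]

-1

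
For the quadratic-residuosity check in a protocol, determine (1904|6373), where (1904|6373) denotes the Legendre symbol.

-1

Factor out 2: 1904 = 2^4·119. Since 6373 ≡ 5 (mod 8), (2|6373) = -1, and (2|6373)^4 = +1. Now have (119|6373).
6373 ≡ 1 (mod 4), so quadratic reciprocity gives (119|6373) = (6373|119). Reduce: 6373 ≡ 66 (mod 119). Now have (66|119).
Factor out 2: 66 = 2·33. Since 119 ≡ 7 (mod 8), (2|119) = +1. Now have (33|119).
33 ≡ 1 (mod 4), so quadratic reciprocity gives (33|119) = (119|33). Reduce: 119 ≡ 20 (mod 33). Now have (20|33).
Factor out 2: 20 = 2^2·5. Since 33 ≡ 1 (mod 8), (2|33) = +1, and (2|33)^2 = +1. Now have (5|33).
5 ≡ 1 (mod 4), so quadratic reciprocity gives (5|33) = (33|5). Reduce: 33 ≡ 3 (mod 5). Now have (3|5).
5 ≡ 1 (mod 4), so quadratic reciprocity gives (3|5) = (5|3). Reduce: 5 ≡ 2 (mod 3). Now have (2|3).
Factor out 2: 2 = 2. Since 3 ≡ 3 (mod 8), (2|3) = -1. Now have -(1|3).
(1|3) = 1. Collecting the sign factors: -1.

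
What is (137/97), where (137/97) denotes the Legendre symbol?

-1

(137/97)
  = (40/97)    [137 ≡ 40 mod 97]
  = (5/97)    [97 ≡ 1 mod 8 ⇒ (2/97)^3 = +1]
  = (97/5)    [QR: 5 ≡ 1 mod 4, sign kept]
  = (2/5)    [97 ≡ 2 mod 5]
  = -(1/5)    [5 ≡ 5 mod 8 ⇒ (2/5) = -1]
  = -1    [(1/5) = 1]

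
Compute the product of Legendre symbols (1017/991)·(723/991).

By multiplicativity, (1017·723/991) = (1017/991)·(723/991).
First factor (1017/991):
(1017/991)
  = (26/991)    [1017 ≡ 26 mod 991]
  = (13/991)    [991 ≡ 7 mod 8 ⇒ (2/991) = +1]
  = (991/13)    [QR: 13 ≡ 1 mod 4, sign kept]
  = (3/13)    [991 ≡ 3 mod 13]
  = (13/3)    [QR: 13 ≡ 1 mod 4, sign kept]
  = (1/3)    [13 ≡ 1 mod 3]
  = 1    [(1/3) = 1]
Second factor (723/991):
(723/991)
  = -(991/723)    [QR: both ≡ 3 mod 4, sign flips]
  = -(268/723)    [991 ≡ 268 mod 723]
  = -(67/723)    [723 ≡ 3 mod 8 ⇒ (2/723)^2 = +1]
  = (723/67)    [QR: both ≡ 3 mod 4, sign flips]
  = (53/67)    [723 ≡ 53 mod 67]
  = (67/53)    [QR: 53 ≡ 1 mod 4, sign kept]
  = (14/53)    [67 ≡ 14 mod 53]
  = -(7/53)    [53 ≡ 5 mod 8 ⇒ (2/53) = -1]
  = -(53/7)    [QR: 53 ≡ 1 mod 4, sign kept]
  = -(4/7)    [53 ≡ 4 mod 7]
  = -(1/7)    [7 ≡ 7 mod 8 ⇒ (2/7)^2 = +1]
  = -1    [(1/7) = 1]
Product: (1)·(-1) = -1.

-1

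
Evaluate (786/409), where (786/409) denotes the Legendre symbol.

(786/409)
  = (377/409)    [786 ≡ 377 mod 409]
  = (409/377)    [QR: 377 ≡ 1 mod 4, sign kept]
  = (32/377)    [409 ≡ 32 mod 377]
  = (1/377)    [377 ≡ 1 mod 8 ⇒ (2/377)^5 = +1]
  = 1    [(1/377) = 1]

1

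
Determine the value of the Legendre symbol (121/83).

1

Reduce the numerator: 121 ≡ 38 (mod 83), so (121/83) = (38/83).
Factor out 2: 38 = 2·19. Since 83 ≡ 3 (mod 8), (2/83) = -1. Now have -(19/83).
Both 19 ≡ 3 and 83 ≡ 3 (mod 4), so reciprocity gives (19/83) = -(83/19). Reduce: 83 ≡ 7 (mod 19). Now have (7/19).
Both 7 ≡ 3 and 19 ≡ 3 (mod 4), so reciprocity gives (7/19) = -(19/7). Reduce: 19 ≡ 5 (mod 7). Now have -(5/7).
5 ≡ 1 (mod 4), so quadratic reciprocity gives (5/7) = (7/5). Reduce: 7 ≡ 2 (mod 5). Now have -(2/5).
Factor out 2: 2 = 2. Since 5 ≡ 5 (mod 8), (2/5) = -1. Now have (1/5).
(1/5) = 1. Collecting the sign factors: 1.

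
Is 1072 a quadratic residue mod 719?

no

(1072|719)
  = (353|719)    [1072 ≡ 353 mod 719]
  = (719|353)    [QR: 353 ≡ 1 mod 4, sign kept]
  = (13|353)    [719 ≡ 13 mod 353]
  = (353|13)    [QR: 13 ≡ 1 mod 4, sign kept]
  = (2|13)    [353 ≡ 2 mod 13]
  = -(1|13)    [13 ≡ 5 mod 8 ⇒ (2|13) = -1]
  = -1    [(1|13) = 1]
(1072|719) = -1, and 719 is prime, so 1072 is not a quadratic residue mod 719.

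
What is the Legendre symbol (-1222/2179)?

Reduce the numerator: -1222 ≡ 957 (mod 2179), so (-1222/2179) = (957/2179).
957 ≡ 1 (mod 4), so quadratic reciprocity gives (957/2179) = (2179/957). Reduce: 2179 ≡ 265 (mod 957). Now have (265/957).
265 ≡ 1 (mod 4), so quadratic reciprocity gives (265/957) = (957/265). Reduce: 957 ≡ 162 (mod 265). Now have (162/265).
Factor out 2: 162 = 2·81. Since 265 ≡ 1 (mod 8), (2/265) = +1. Now have (81/265).
81 ≡ 1 (mod 4), so quadratic reciprocity gives (81/265) = (265/81). Reduce: 265 ≡ 22 (mod 81). Now have (22/81).
Factor out 2: 22 = 2·11. Since 81 ≡ 1 (mod 8), (2/81) = +1. Now have (11/81).
81 ≡ 1 (mod 4), so quadratic reciprocity gives (11/81) = (81/11). Reduce: 81 ≡ 4 (mod 11). Now have (4/11).
Factor out 2: 4 = 2^2. Since 11 ≡ 3 (mod 8), (2/11) = -1, and (2/11)^2 = +1. Now have (1/11).
(1/11) = 1. Collecting the sign factors: 1.

1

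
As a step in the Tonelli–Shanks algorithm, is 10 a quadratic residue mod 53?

(10/53)
  = -(5/53)    [53 ≡ 5 mod 8 ⇒ (2/53) = -1]
  = -(53/5)    [QR: 5 ≡ 1 mod 4, sign kept]
  = -(3/5)    [53 ≡ 3 mod 5]
  = -(5/3)    [QR: 5 ≡ 1 mod 4, sign kept]
  = -(2/3)    [5 ≡ 2 mod 3]
  = (1/3)    [3 ≡ 3 mod 8 ⇒ (2/3) = -1]
  = 1    [(1/3) = 1]
The Legendre symbol is 1, so x^2 ≡ 10 (mod 53) has solution.

yes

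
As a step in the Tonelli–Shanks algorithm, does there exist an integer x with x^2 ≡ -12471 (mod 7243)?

no

Reduce the numerator: -12471 ≡ 2015 (mod 7243), so (-12471|7243) = (2015|7243).
Both 2015 ≡ 3 and 7243 ≡ 3 (mod 4), so reciprocity gives (2015|7243) = -(7243|2015). Reduce: 7243 ≡ 1198 (mod 2015). Now have -(1198|2015).
Factor out 2: 1198 = 2·599. Since 2015 ≡ 7 (mod 8), (2|2015) = +1. Now have -(599|2015).
Both 599 ≡ 3 and 2015 ≡ 3 (mod 4), so reciprocity gives (599|2015) = -(2015|599). Reduce: 2015 ≡ 218 (mod 599). Now have (218|599).
Factor out 2: 218 = 2·109. Since 599 ≡ 7 (mod 8), (2|599) = +1. Now have (109|599).
109 ≡ 1 (mod 4), so quadratic reciprocity gives (109|599) = (599|109). Reduce: 599 ≡ 54 (mod 109). Now have (54|109).
Factor out 2: 54 = 2·27. Since 109 ≡ 5 (mod 8), (2|109) = -1. Now have -(27|109).
109 ≡ 1 (mod 4), so quadratic reciprocity gives (27|109) = (109|27). Reduce: 109 ≡ 1 (mod 27). Now have -(1|27).
(1|27) = 1. Collecting the sign factors: -1.
The Legendre symbol is -1, so x^2 ≡ -12471 (mod 7243) has no solution.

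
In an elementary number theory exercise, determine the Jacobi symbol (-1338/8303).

(-1338/8303)
  = (6965/8303)    [-1338 ≡ 6965 mod 8303]
  = (8303/6965)    [QR: 6965 ≡ 1 mod 4, sign kept]
  = (1338/6965)    [8303 ≡ 1338 mod 6965]
  = -(669/6965)    [6965 ≡ 5 mod 8 ⇒ (2/6965) = -1]
  = -(6965/669)    [QR: 669 ≡ 1 mod 4, sign kept]
  = -(275/669)    [6965 ≡ 275 mod 669]
  = -(669/275)    [QR: 669 ≡ 1 mod 4, sign kept]
  = -(119/275)    [669 ≡ 119 mod 275]
  = (275/119)    [QR: both ≡ 3 mod 4, sign flips]
  = (37/119)    [275 ≡ 37 mod 119]
  = (119/37)    [QR: 37 ≡ 1 mod 4, sign kept]
  = (8/37)    [119 ≡ 8 mod 37]
  = -(1/37)    [37 ≡ 5 mod 8 ⇒ (2/37)^3 = -1]
  = -1    [(1/37) = 1]

-1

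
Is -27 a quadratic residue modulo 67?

yes

(-27/67)
  = (40/67)    [-27 ≡ 40 mod 67]
  = -(5/67)    [67 ≡ 3 mod 8 ⇒ (2/67)^3 = -1]
  = -(67/5)    [QR: 5 ≡ 1 mod 4, sign kept]
  = -(2/5)    [67 ≡ 2 mod 5]
  = (1/5)    [5 ≡ 5 mod 8 ⇒ (2/5) = -1]
  = 1    [(1/5) = 1]
(-27/67) = 1, and 67 is prime, so -27 is a quadratic residue mod 67.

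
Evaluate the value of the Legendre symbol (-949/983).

-1

(-949/983)
  = -(949/983)    [983 ≡ 3 mod 4 ⇒ (-1/983) = -1]
  = -(983/949)    [QR: 949 ≡ 1 mod 4, sign kept]
  = -(34/949)    [983 ≡ 34 mod 949]
  = (17/949)    [949 ≡ 5 mod 8 ⇒ (2/949) = -1]
  = (949/17)    [QR: 17 ≡ 1 mod 4, sign kept]
  = (14/17)    [949 ≡ 14 mod 17]
  = (7/17)    [17 ≡ 1 mod 8 ⇒ (2/17) = +1]
  = (17/7)    [QR: 17 ≡ 1 mod 4, sign kept]
  = (3/7)    [17 ≡ 3 mod 7]
  = -(7/3)    [QR: both ≡ 3 mod 4, sign flips]
  = -(1/3)    [7 ≡ 1 mod 3]
  = -1    [(1/3) = 1]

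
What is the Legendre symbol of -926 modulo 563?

(-926/563)
  = (200/563)    [-926 ≡ 200 mod 563]
  = -(25/563)    [563 ≡ 3 mod 8 ⇒ (2/563)^3 = -1]
  = -(563/25)    [QR: 25 ≡ 1 mod 4, sign kept]
  = -(13/25)    [563 ≡ 13 mod 25]
  = -(25/13)    [QR: 13 ≡ 1 mod 4, sign kept]
  = -(12/13)    [25 ≡ 12 mod 13]
  = -(3/13)    [13 ≡ 5 mod 8 ⇒ (2/13)^2 = +1]
  = -(13/3)    [QR: 13 ≡ 1 mod 4, sign kept]
  = -(1/3)    [13 ≡ 1 mod 3]
  = -1    [(1/3) = 1]

-1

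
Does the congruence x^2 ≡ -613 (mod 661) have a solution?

yes

Reduce the numerator: -613 ≡ 48 (mod 661), so (-613/661) = (48/661).
Factor out 2: 48 = 2^4·3. Since 661 ≡ 5 (mod 8), (2/661) = -1, and (2/661)^4 = +1. Now have (3/661).
661 ≡ 1 (mod 4), so quadratic reciprocity gives (3/661) = (661/3). Reduce: 661 ≡ 1 (mod 3). Now have (1/3).
(1/3) = 1. Collecting the sign factors: 1.
The Legendre symbol is 1, so x^2 ≡ -613 (mod 661) has solution.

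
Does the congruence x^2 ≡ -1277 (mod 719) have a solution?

no

(-1277/719)
  = -(1277/719)    [719 ≡ 3 mod 4 ⇒ (-1/719) = -1]
  = -(558/719)    [1277 ≡ 558 mod 719]
  = -(279/719)    [719 ≡ 7 mod 8 ⇒ (2/719) = +1]
  = (719/279)    [QR: both ≡ 3 mod 4, sign flips]
  = (161/279)    [719 ≡ 161 mod 279]
  = (279/161)    [QR: 161 ≡ 1 mod 4, sign kept]
  = (118/161)    [279 ≡ 118 mod 161]
  = (59/161)    [161 ≡ 1 mod 8 ⇒ (2/161) = +1]
  = (161/59)    [QR: 161 ≡ 1 mod 4, sign kept]
  = (43/59)    [161 ≡ 43 mod 59]
  = -(59/43)    [QR: both ≡ 3 mod 4, sign flips]
  = -(16/43)    [59 ≡ 16 mod 43]
  = -(1/43)    [43 ≡ 3 mod 8 ⇒ (2/43)^4 = +1]
  = -1    [(1/43) = 1]
The Legendre symbol is -1, so x^2 ≡ -1277 (mod 719) has no solution.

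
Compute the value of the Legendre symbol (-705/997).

(-705/997)
  = (292/997)    [-705 ≡ 292 mod 997]
  = (73/997)    [997 ≡ 5 mod 8 ⇒ (2/997)^2 = +1]
  = (997/73)    [QR: 73 ≡ 1 mod 4, sign kept]
  = (48/73)    [997 ≡ 48 mod 73]
  = (3/73)    [73 ≡ 1 mod 8 ⇒ (2/73)^4 = +1]
  = (73/3)    [QR: 73 ≡ 1 mod 4, sign kept]
  = (1/3)    [73 ≡ 1 mod 3]
  = 1    [(1/3) = 1]

1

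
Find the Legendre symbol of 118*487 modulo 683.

1

By multiplicativity, (118·487 / 683) = (118 / 683)·(487 / 683).
First factor (118 / 683):
(118 / 683)
  = -(59 / 683)    [683 ≡ 3 mod 8 ⇒ (2 / 683) = -1]
  = (683 / 59)    [QR: both ≡ 3 mod 4, sign flips]
  = (34 / 59)    [683 ≡ 34 mod 59]
  = -(17 / 59)    [59 ≡ 3 mod 8 ⇒ (2 / 59) = -1]
  = -(59 / 17)    [QR: 17 ≡ 1 mod 4, sign kept]
  = -(8 / 17)    [59 ≡ 8 mod 17]
  = -(1 / 17)    [17 ≡ 1 mod 8 ⇒ (2 / 17)^3 = +1]
  = -1    [(1 / 17) = 1]
Second factor (487 / 683):
(487 / 683)
  = -(683 / 487)    [QR: both ≡ 3 mod 4, sign flips]
  = -(196 / 487)    [683 ≡ 196 mod 487]
  = -(49 / 487)    [487 ≡ 7 mod 8 ⇒ (2 / 487)^2 = +1]
  = -(487 / 49)    [QR: 49 ≡ 1 mod 4, sign kept]
  = -(46 / 49)    [487 ≡ 46 mod 49]
  = -(23 / 49)    [49 ≡ 1 mod 8 ⇒ (2 / 49) = +1]
  = -(49 / 23)    [QR: 49 ≡ 1 mod 4, sign kept]
  = -(3 / 23)    [49 ≡ 3 mod 23]
  = (23 / 3)    [QR: both ≡ 3 mod 4, sign flips]
  = (2 / 3)    [23 ≡ 2 mod 3]
  = -(1 / 3)    [3 ≡ 3 mod 8 ⇒ (2 / 3) = -1]
  = -1    [(1 / 3) = 1]
Product: (-1)·(-1) = 1.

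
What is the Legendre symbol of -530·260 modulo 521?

By multiplicativity, (-530·260/521) = (-530/521)·(260/521).
First factor (-530/521):
(-530/521)
  = (512/521)    [-530 ≡ 512 mod 521]
  = (1/521)    [521 ≡ 1 mod 8 ⇒ (2/521)^9 = +1]
  = 1    [(1/521) = 1]
Second factor (260/521):
(260/521)
  = (65/521)    [521 ≡ 1 mod 8 ⇒ (2/521)^2 = +1]
  = (521/65)    [QR: 65 ≡ 1 mod 4, sign kept]
  = (1/65)    [521 ≡ 1 mod 65]
  = 1    [(1/65) = 1]
Product: (1)·(1) = 1.

1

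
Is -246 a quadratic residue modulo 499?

yes

Pull out -1: (-246|499) = (-1|499)·(246|499). Since 499 ≡ 3 (mod 4), (-1|499) = -1. Now have -(246|499).
Factor out 2: 246 = 2·123. Since 499 ≡ 3 (mod 8), (2|499) = -1. Now have (123|499).
Both 123 ≡ 3 and 499 ≡ 3 (mod 4), so reciprocity gives (123|499) = -(499|123). Reduce: 499 ≡ 7 (mod 123). Now have -(7|123).
Both 7 ≡ 3 and 123 ≡ 3 (mod 4), so reciprocity gives (7|123) = -(123|7). Reduce: 123 ≡ 4 (mod 7). Now have (4|7).
Factor out 2: 4 = 2^2. Since 7 ≡ 7 (mod 8), (2|7) = +1, and (2|7)^2 = +1. Now have (1|7).
(1|7) = 1. Collecting the sign factors: 1.
The Legendre symbol is 1, so x^2 ≡ -246 (mod 499) has solution.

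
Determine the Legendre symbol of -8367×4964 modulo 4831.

-1

By multiplicativity, (-8367·4964/4831) = (-8367/4831)·(4964/4831).
First factor (-8367/4831):
(-8367/4831)
  = (1295/4831)    [-8367 ≡ 1295 mod 4831]
  = -(4831/1295)    [QR: both ≡ 3 mod 4, sign flips]
  = -(946/1295)    [4831 ≡ 946 mod 1295]
  = -(473/1295)    [1295 ≡ 7 mod 8 ⇒ (2/1295) = +1]
  = -(1295/473)    [QR: 473 ≡ 1 mod 4, sign kept]
  = -(349/473)    [1295 ≡ 349 mod 473]
  = -(473/349)    [QR: 349 ≡ 1 mod 4, sign kept]
  = -(124/349)    [473 ≡ 124 mod 349]
  = -(31/349)    [349 ≡ 5 mod 8 ⇒ (2/349)^2 = +1]
  = -(349/31)    [QR: 349 ≡ 1 mod 4, sign kept]
  = -(8/31)    [349 ≡ 8 mod 31]
  = -(1/31)    [31 ≡ 7 mod 8 ⇒ (2/31)^3 = +1]
  = -1    [(1/31) = 1]
Second factor (4964/4831):
(4964/4831)
  = (133/4831)    [4964 ≡ 133 mod 4831]
  = (4831/133)    [QR: 133 ≡ 1 mod 4, sign kept]
  = (43/133)    [4831 ≡ 43 mod 133]
  = (133/43)    [QR: 133 ≡ 1 mod 4, sign kept]
  = (4/43)    [133 ≡ 4 mod 43]
  = (1/43)    [43 ≡ 3 mod 8 ⇒ (2/43)^2 = +1]
  = 1    [(1/43) = 1]
Product: (-1)·(1) = -1.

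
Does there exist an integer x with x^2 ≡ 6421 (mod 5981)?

(6421/5981)
  = (440/5981)    [6421 ≡ 440 mod 5981]
  = -(55/5981)    [5981 ≡ 5 mod 8 ⇒ (2/5981)^3 = -1]
  = -(5981/55)    [QR: 5981 ≡ 1 mod 4, sign kept]
  = -(41/55)    [5981 ≡ 41 mod 55]
  = -(55/41)    [QR: 41 ≡ 1 mod 4, sign kept]
  = -(14/41)    [55 ≡ 14 mod 41]
  = -(7/41)    [41 ≡ 1 mod 8 ⇒ (2/41) = +1]
  = -(41/7)    [QR: 41 ≡ 1 mod 4, sign kept]
  = -(6/7)    [41 ≡ 6 mod 7]
  = -(3/7)    [7 ≡ 7 mod 8 ⇒ (2/7) = +1]
  = (7/3)    [QR: both ≡ 3 mod 4, sign flips]
  = (1/3)    [7 ≡ 1 mod 3]
  = 1    [(1/3) = 1]
(6421/5981) = 1, and 5981 is prime, so 6421 is a quadratic residue mod 5981.

yes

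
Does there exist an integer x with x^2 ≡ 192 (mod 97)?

yes

Reduce the numerator: 192 ≡ 95 (mod 97), so (192/97) = (95/97).
97 ≡ 1 (mod 4), so quadratic reciprocity gives (95/97) = (97/95). Reduce: 97 ≡ 2 (mod 95). Now have (2/95).
Factor out 2: 2 = 2. Since 95 ≡ 7 (mod 8), (2/95) = +1. Now have (1/95).
(1/95) = 1. Collecting the sign factors: 1.
The Legendre symbol is 1, so x^2 ≡ 192 (mod 97) has solution.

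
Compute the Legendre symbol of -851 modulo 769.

1

Reduce the numerator: -851 ≡ 687 (mod 769), so (-851 / 769) = (687 / 769).
769 ≡ 1 (mod 4), so quadratic reciprocity gives (687 / 769) = (769 / 687). Reduce: 769 ≡ 82 (mod 687). Now have (82 / 687).
Factor out 2: 82 = 2·41. Since 687 ≡ 7 (mod 8), (2 / 687) = +1. Now have (41 / 687).
41 ≡ 1 (mod 4), so quadratic reciprocity gives (41 / 687) = (687 / 41). Reduce: 687 ≡ 31 (mod 41). Now have (31 / 41).
41 ≡ 1 (mod 4), so quadratic reciprocity gives (31 / 41) = (41 / 31). Reduce: 41 ≡ 10 (mod 31). Now have (10 / 31).
Factor out 2: 10 = 2·5. Since 31 ≡ 7 (mod 8), (2 / 31) = +1. Now have (5 / 31).
5 ≡ 1 (mod 4), so quadratic reciprocity gives (5 / 31) = (31 / 5). Reduce: 31 ≡ 1 (mod 5). Now have (1 / 5).
(1 / 5) = 1. Collecting the sign factors: 1.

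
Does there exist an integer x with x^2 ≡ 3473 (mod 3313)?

no

Reduce the numerator: 3473 ≡ 160 (mod 3313), so (3473/3313) = (160/3313).
Factor out 2: 160 = 2^5·5. Since 3313 ≡ 1 (mod 8), (2/3313) = +1, and (2/3313)^5 = +1. Now have (5/3313).
5 ≡ 1 (mod 4), so quadratic reciprocity gives (5/3313) = (3313/5). Reduce: 3313 ≡ 3 (mod 5). Now have (3/5).
5 ≡ 1 (mod 4), so quadratic reciprocity gives (3/5) = (5/3). Reduce: 5 ≡ 2 (mod 3). Now have (2/3).
Factor out 2: 2 = 2. Since 3 ≡ 3 (mod 8), (2/3) = -1. Now have -(1/3).
(1/3) = 1. Collecting the sign factors: -1.
The Legendre symbol is -1, so x^2 ≡ 3473 (mod 3313) has no solution.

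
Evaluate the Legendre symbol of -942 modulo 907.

-1

Reduce the numerator: -942 ≡ 872 (mod 907), so (-942|907) = (872|907).
Factor out 2: 872 = 2^3·109. Since 907 ≡ 3 (mod 8), (2|907) = -1, and (2|907)^3 = -1. Now have -(109|907).
109 ≡ 1 (mod 4), so quadratic reciprocity gives (109|907) = (907|109). Reduce: 907 ≡ 35 (mod 109). Now have -(35|109).
109 ≡ 1 (mod 4), so quadratic reciprocity gives (35|109) = (109|35). Reduce: 109 ≡ 4 (mod 35). Now have -(4|35).
Factor out 2: 4 = 2^2. Since 35 ≡ 3 (mod 8), (2|35) = -1, and (2|35)^2 = +1. Now have -(1|35).
(1|35) = 1. Collecting the sign factors: -1.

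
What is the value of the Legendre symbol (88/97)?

(88/97)
  = (11/97)    [97 ≡ 1 mod 8 ⇒ (2/97)^3 = +1]
  = (97/11)    [QR: 97 ≡ 1 mod 4, sign kept]
  = (9/11)    [97 ≡ 9 mod 11]
  = (11/9)    [QR: 9 ≡ 1 mod 4, sign kept]
  = (2/9)    [11 ≡ 2 mod 9]
  = (1/9)    [9 ≡ 1 mod 8 ⇒ (2/9) = +1]
  = 1    [(1/9) = 1]

1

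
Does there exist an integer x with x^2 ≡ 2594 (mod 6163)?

no

(2594/6163)
  = -(1297/6163)    [6163 ≡ 3 mod 8 ⇒ (2/6163) = -1]
  = -(6163/1297)    [QR: 1297 ≡ 1 mod 4, sign kept]
  = -(975/1297)    [6163 ≡ 975 mod 1297]
  = -(1297/975)    [QR: 1297 ≡ 1 mod 4, sign kept]
  = -(322/975)    [1297 ≡ 322 mod 975]
  = -(161/975)    [975 ≡ 7 mod 8 ⇒ (2/975) = +1]
  = -(975/161)    [QR: 161 ≡ 1 mod 4, sign kept]
  = -(9/161)    [975 ≡ 9 mod 161]
  = -(161/9)    [QR: 9 ≡ 1 mod 4, sign kept]
  = -(8/9)    [161 ≡ 8 mod 9]
  = -(1/9)    [9 ≡ 1 mod 8 ⇒ (2/9)^3 = +1]
  = -1    [(1/9) = 1]
The Legendre symbol is -1, so x^2 ≡ 2594 (mod 6163) has no solution.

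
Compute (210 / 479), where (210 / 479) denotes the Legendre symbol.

1

(210 / 479)
  = (105 / 479)    [479 ≡ 7 mod 8 ⇒ (2 / 479) = +1]
  = (479 / 105)    [QR: 105 ≡ 1 mod 4, sign kept]
  = (59 / 105)    [479 ≡ 59 mod 105]
  = (105 / 59)    [QR: 105 ≡ 1 mod 4, sign kept]
  = (46 / 59)    [105 ≡ 46 mod 59]
  = -(23 / 59)    [59 ≡ 3 mod 8 ⇒ (2 / 59) = -1]
  = (59 / 23)    [QR: both ≡ 3 mod 4, sign flips]
  = (13 / 23)    [59 ≡ 13 mod 23]
  = (23 / 13)    [QR: 13 ≡ 1 mod 4, sign kept]
  = (10 / 13)    [23 ≡ 10 mod 13]
  = -(5 / 13)    [13 ≡ 5 mod 8 ⇒ (2 / 13) = -1]
  = -(13 / 5)    [QR: 5 ≡ 1 mod 4, sign kept]
  = -(3 / 5)    [13 ≡ 3 mod 5]
  = -(5 / 3)    [QR: 5 ≡ 1 mod 4, sign kept]
  = -(2 / 3)    [5 ≡ 2 mod 3]
  = (1 / 3)    [3 ≡ 3 mod 8 ⇒ (2 / 3) = -1]
  = 1    [(1 / 3) = 1]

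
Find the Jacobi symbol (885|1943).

(885|1943)
  = (1943|885)    [QR: 885 ≡ 1 mod 4, sign kept]
  = (173|885)    [1943 ≡ 173 mod 885]
  = (885|173)    [QR: 173 ≡ 1 mod 4, sign kept]
  = (20|173)    [885 ≡ 20 mod 173]
  = (5|173)    [173 ≡ 5 mod 8 ⇒ (2|173)^2 = +1]
  = (173|5)    [QR: 5 ≡ 1 mod 4, sign kept]
  = (3|5)    [173 ≡ 3 mod 5]
  = (5|3)    [QR: 5 ≡ 1 mod 4, sign kept]
  = (2|3)    [5 ≡ 2 mod 3]
  = -(1|3)    [3 ≡ 3 mod 8 ⇒ (2|3) = -1]
  = -1    [(1|3) = 1]

-1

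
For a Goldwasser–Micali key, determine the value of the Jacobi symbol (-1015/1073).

0

Reduce the numerator: -1015 ≡ 58 (mod 1073), so (-1015/1073) = (58/1073).
Factor out 2: 58 = 2·29. Since 1073 ≡ 1 (mod 8), (2/1073) = +1. Now have (29/1073).
29 ≡ 1 (mod 4), so quadratic reciprocity gives (29/1073) = (1073/29). Reduce: 1073 ≡ 0 (mod 29). Now have (0/29).
The numerator is now 0 with denominator 29 > 1: the symbol is 0.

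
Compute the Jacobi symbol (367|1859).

(367|1859)
  = -(1859|367)    [QR: both ≡ 3 mod 4, sign flips]
  = -(24|367)    [1859 ≡ 24 mod 367]
  = -(3|367)    [367 ≡ 7 mod 8 ⇒ (2|367)^3 = +1]
  = (367|3)    [QR: both ≡ 3 mod 4, sign flips]
  = (1|3)    [367 ≡ 1 mod 3]
  = 1    [(1|3) = 1]

1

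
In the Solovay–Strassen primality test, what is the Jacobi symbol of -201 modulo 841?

1

Reduce the numerator: -201 ≡ 640 (mod 841), so (-201/841) = (640/841).
Factor out 2: 640 = 2^7·5. Since 841 ≡ 1 (mod 8), (2/841) = +1, and (2/841)^7 = +1. Now have (5/841).
5 ≡ 1 (mod 4), so quadratic reciprocity gives (5/841) = (841/5). Reduce: 841 ≡ 1 (mod 5). Now have (1/5).
(1/5) = 1. Collecting the sign factors: 1.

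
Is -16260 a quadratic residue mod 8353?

no

Reduce the numerator: -16260 ≡ 446 (mod 8353), so (-16260|8353) = (446|8353).
Factor out 2: 446 = 2·223. Since 8353 ≡ 1 (mod 8), (2|8353) = +1. Now have (223|8353).
8353 ≡ 1 (mod 4), so quadratic reciprocity gives (223|8353) = (8353|223). Reduce: 8353 ≡ 102 (mod 223). Now have (102|223).
Factor out 2: 102 = 2·51. Since 223 ≡ 7 (mod 8), (2|223) = +1. Now have (51|223).
Both 51 ≡ 3 and 223 ≡ 3 (mod 4), so reciprocity gives (51|223) = -(223|51). Reduce: 223 ≡ 19 (mod 51). Now have -(19|51).
Both 19 ≡ 3 and 51 ≡ 3 (mod 4), so reciprocity gives (19|51) = -(51|19). Reduce: 51 ≡ 13 (mod 19). Now have (13|19).
13 ≡ 1 (mod 4), so quadratic reciprocity gives (13|19) = (19|13). Reduce: 19 ≡ 6 (mod 13). Now have (6|13).
Factor out 2: 6 = 2·3. Since 13 ≡ 5 (mod 8), (2|13) = -1. Now have -(3|13).
13 ≡ 1 (mod 4), so quadratic reciprocity gives (3|13) = (13|3). Reduce: 13 ≡ 1 (mod 3). Now have -(1|3).
(1|3) = 1. Collecting the sign factors: -1.
(-16260|8353) = -1, and 8353 is prime, so -16260 is not a quadratic residue mod 8353.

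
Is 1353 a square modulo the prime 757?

no

Reduce the numerator: 1353 ≡ 596 (mod 757), so (1353/757) = (596/757).
Factor out 2: 596 = 2^2·149. Since 757 ≡ 5 (mod 8), (2/757) = -1, and (2/757)^2 = +1. Now have (149/757).
149 ≡ 1 (mod 4), so quadratic reciprocity gives (149/757) = (757/149). Reduce: 757 ≡ 12 (mod 149). Now have (12/149).
Factor out 2: 12 = 2^2·3. Since 149 ≡ 5 (mod 8), (2/149) = -1, and (2/149)^2 = +1. Now have (3/149).
149 ≡ 1 (mod 4), so quadratic reciprocity gives (3/149) = (149/3). Reduce: 149 ≡ 2 (mod 3). Now have (2/3).
Factor out 2: 2 = 2. Since 3 ≡ 3 (mod 8), (2/3) = -1. Now have -(1/3).
(1/3) = 1. Collecting the sign factors: -1.
The Legendre symbol is -1, so x^2 ≡ 1353 (mod 757) has no solution.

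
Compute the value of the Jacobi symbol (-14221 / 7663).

1

Reduce the numerator: -14221 ≡ 1105 (mod 7663), so (-14221 / 7663) = (1105 / 7663).
1105 ≡ 1 (mod 4), so quadratic reciprocity gives (1105 / 7663) = (7663 / 1105). Reduce: 7663 ≡ 1033 (mod 1105). Now have (1033 / 1105).
1033 ≡ 1 (mod 4), so quadratic reciprocity gives (1033 / 1105) = (1105 / 1033). Reduce: 1105 ≡ 72 (mod 1033). Now have (72 / 1033).
Factor out 2: 72 = 2^3·9. Since 1033 ≡ 1 (mod 8), (2 / 1033) = +1, and (2 / 1033)^3 = +1. Now have (9 / 1033).
9 ≡ 1 (mod 4), so quadratic reciprocity gives (9 / 1033) = (1033 / 9). Reduce: 1033 ≡ 7 (mod 9). Now have (7 / 9).
9 ≡ 1 (mod 4), so quadratic reciprocity gives (7 / 9) = (9 / 7). Reduce: 9 ≡ 2 (mod 7). Now have (2 / 7).
Factor out 2: 2 = 2. Since 7 ≡ 7 (mod 8), (2 / 7) = +1. Now have (1 / 7).
(1 / 7) = 1. Collecting the sign factors: 1.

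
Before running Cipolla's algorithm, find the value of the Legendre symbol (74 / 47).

1

Reduce the numerator: 74 ≡ 27 (mod 47), so (74 / 47) = (27 / 47).
Both 27 ≡ 3 and 47 ≡ 3 (mod 4), so reciprocity gives (27 / 47) = -(47 / 27). Reduce: 47 ≡ 20 (mod 27). Now have -(20 / 27).
Factor out 2: 20 = 2^2·5. Since 27 ≡ 3 (mod 8), (2 / 27) = -1, and (2 / 27)^2 = +1. Now have -(5 / 27).
5 ≡ 1 (mod 4), so quadratic reciprocity gives (5 / 27) = (27 / 5). Reduce: 27 ≡ 2 (mod 5). Now have -(2 / 5).
Factor out 2: 2 = 2. Since 5 ≡ 5 (mod 8), (2 / 5) = -1. Now have (1 / 5).
(1 / 5) = 1. Collecting the sign factors: 1.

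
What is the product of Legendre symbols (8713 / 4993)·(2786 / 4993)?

-1

By multiplicativity, (8713·2786 / 4993) = (8713 / 4993)·(2786 / 4993).
First factor (8713 / 4993):
(8713 / 4993)
  = (3720 / 4993)    [8713 ≡ 3720 mod 4993]
  = (465 / 4993)    [4993 ≡ 1 mod 8 ⇒ (2 / 4993)^3 = +1]
  = (4993 / 465)    [QR: 465 ≡ 1 mod 4, sign kept]
  = (343 / 465)    [4993 ≡ 343 mod 465]
  = (465 / 343)    [QR: 465 ≡ 1 mod 4, sign kept]
  = (122 / 343)    [465 ≡ 122 mod 343]
  = (61 / 343)    [343 ≡ 7 mod 8 ⇒ (2 / 343) = +1]
  = (343 / 61)    [QR: 61 ≡ 1 mod 4, sign kept]
  = (38 / 61)    [343 ≡ 38 mod 61]
  = -(19 / 61)    [61 ≡ 5 mod 8 ⇒ (2 / 61) = -1]
  = -(61 / 19)    [QR: 61 ≡ 1 mod 4, sign kept]
  = -(4 / 19)    [61 ≡ 4 mod 19]
  = -(1 / 19)    [19 ≡ 3 mod 8 ⇒ (2 / 19)^2 = +1]
  = -1    [(1 / 19) = 1]
Second factor (2786 / 4993):
(2786 / 4993)
  = (1393 / 4993)    [4993 ≡ 1 mod 8 ⇒ (2 / 4993) = +1]
  = (4993 / 1393)    [QR: 1393 ≡ 1 mod 4, sign kept]
  = (814 / 1393)    [4993 ≡ 814 mod 1393]
  = (407 / 1393)    [1393 ≡ 1 mod 8 ⇒ (2 / 1393) = +1]
  = (1393 / 407)    [QR: 1393 ≡ 1 mod 4, sign kept]
  = (172 / 407)    [1393 ≡ 172 mod 407]
  = (43 / 407)    [407 ≡ 7 mod 8 ⇒ (2 / 407)^2 = +1]
  = -(407 / 43)    [QR: both ≡ 3 mod 4, sign flips]
  = -(20 / 43)    [407 ≡ 20 mod 43]
  = -(5 / 43)    [43 ≡ 3 mod 8 ⇒ (2 / 43)^2 = +1]
  = -(43 / 5)    [QR: 5 ≡ 1 mod 4, sign kept]
  = -(3 / 5)    [43 ≡ 3 mod 5]
  = -(5 / 3)    [QR: 5 ≡ 1 mod 4, sign kept]
  = -(2 / 3)    [5 ≡ 2 mod 3]
  = (1 / 3)    [3 ≡ 3 mod 8 ⇒ (2 / 3) = -1]
  = 1    [(1 / 3) = 1]
Product: (-1)·(1) = -1.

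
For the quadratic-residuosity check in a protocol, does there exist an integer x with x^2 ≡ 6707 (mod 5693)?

yes

Reduce the numerator: 6707 ≡ 1014 (mod 5693), so (6707|5693) = (1014|5693).
Factor out 2: 1014 = 2·507. Since 5693 ≡ 5 (mod 8), (2|5693) = -1. Now have -(507|5693).
5693 ≡ 1 (mod 4), so quadratic reciprocity gives (507|5693) = (5693|507). Reduce: 5693 ≡ 116 (mod 507). Now have -(116|507).
Factor out 2: 116 = 2^2·29. Since 507 ≡ 3 (mod 8), (2|507) = -1, and (2|507)^2 = +1. Now have -(29|507).
29 ≡ 1 (mod 4), so quadratic reciprocity gives (29|507) = (507|29). Reduce: 507 ≡ 14 (mod 29). Now have -(14|29).
Factor out 2: 14 = 2·7. Since 29 ≡ 5 (mod 8), (2|29) = -1. Now have (7|29).
29 ≡ 1 (mod 4), so quadratic reciprocity gives (7|29) = (29|7). Reduce: 29 ≡ 1 (mod 7). Now have (1|7).
(1|7) = 1. Collecting the sign factors: 1.
The Legendre symbol is 1, so x^2 ≡ 6707 (mod 5693) has solution.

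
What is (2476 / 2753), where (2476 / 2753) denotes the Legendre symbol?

Factor out 2: 2476 = 2^2·619. Since 2753 ≡ 1 (mod 8), (2 / 2753) = +1, and (2 / 2753)^2 = +1. Now have (619 / 2753).
2753 ≡ 1 (mod 4), so quadratic reciprocity gives (619 / 2753) = (2753 / 619). Reduce: 2753 ≡ 277 (mod 619). Now have (277 / 619).
277 ≡ 1 (mod 4), so quadratic reciprocity gives (277 / 619) = (619 / 277). Reduce: 619 ≡ 65 (mod 277). Now have (65 / 277).
65 ≡ 1 (mod 4), so quadratic reciprocity gives (65 / 277) = (277 / 65). Reduce: 277 ≡ 17 (mod 65). Now have (17 / 65).
17 ≡ 1 (mod 4), so quadratic reciprocity gives (17 / 65) = (65 / 17). Reduce: 65 ≡ 14 (mod 17). Now have (14 / 17).
Factor out 2: 14 = 2·7. Since 17 ≡ 1 (mod 8), (2 / 17) = +1. Now have (7 / 17).
17 ≡ 1 (mod 4), so quadratic reciprocity gives (7 / 17) = (17 / 7). Reduce: 17 ≡ 3 (mod 7). Now have (3 / 7).
Both 3 ≡ 3 and 7 ≡ 3 (mod 4), so reciprocity gives (3 / 7) = -(7 / 3). Reduce: 7 ≡ 1 (mod 3). Now have -(1 / 3).
(1 / 3) = 1. Collecting the sign factors: -1.

-1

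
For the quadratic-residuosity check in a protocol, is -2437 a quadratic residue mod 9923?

no

(-2437/9923)
  = (7486/9923)    [-2437 ≡ 7486 mod 9923]
  = -(3743/9923)    [9923 ≡ 3 mod 8 ⇒ (2/9923) = -1]
  = (9923/3743)    [QR: both ≡ 3 mod 4, sign flips]
  = (2437/3743)    [9923 ≡ 2437 mod 3743]
  = (3743/2437)    [QR: 2437 ≡ 1 mod 4, sign kept]
  = (1306/2437)    [3743 ≡ 1306 mod 2437]
  = -(653/2437)    [2437 ≡ 5 mod 8 ⇒ (2/2437) = -1]
  = -(2437/653)    [QR: 653 ≡ 1 mod 4, sign kept]
  = -(478/653)    [2437 ≡ 478 mod 653]
  = (239/653)    [653 ≡ 5 mod 8 ⇒ (2/653) = -1]
  = (653/239)    [QR: 653 ≡ 1 mod 4, sign kept]
  = (175/239)    [653 ≡ 175 mod 239]
  = -(239/175)    [QR: both ≡ 3 mod 4, sign flips]
  = -(64/175)    [239 ≡ 64 mod 175]
  = -(1/175)    [175 ≡ 7 mod 8 ⇒ (2/175)^6 = +1]
  = -1    [(1/175) = 1]
The Legendre symbol is -1, so x^2 ≡ -2437 (mod 9923) has no solution.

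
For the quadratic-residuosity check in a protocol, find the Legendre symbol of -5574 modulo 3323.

Reduce the numerator: -5574 ≡ 1072 (mod 3323), so (-5574/3323) = (1072/3323).
Factor out 2: 1072 = 2^4·67. Since 3323 ≡ 3 (mod 8), (2/3323) = -1, and (2/3323)^4 = +1. Now have (67/3323).
Both 67 ≡ 3 and 3323 ≡ 3 (mod 4), so reciprocity gives (67/3323) = -(3323/67). Reduce: 3323 ≡ 40 (mod 67). Now have -(40/67).
Factor out 2: 40 = 2^3·5. Since 67 ≡ 3 (mod 8), (2/67) = -1, and (2/67)^3 = -1. Now have (5/67).
5 ≡ 1 (mod 4), so quadratic reciprocity gives (5/67) = (67/5). Reduce: 67 ≡ 2 (mod 5). Now have (2/5).
Factor out 2: 2 = 2. Since 5 ≡ 5 (mod 8), (2/5) = -1. Now have -(1/5).
(1/5) = 1. Collecting the sign factors: -1.

-1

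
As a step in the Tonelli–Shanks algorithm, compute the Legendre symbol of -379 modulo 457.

-1

Reduce the numerator: -379 ≡ 78 (mod 457), so (-379 / 457) = (78 / 457).
Factor out 2: 78 = 2·39. Since 457 ≡ 1 (mod 8), (2 / 457) = +1. Now have (39 / 457).
457 ≡ 1 (mod 4), so quadratic reciprocity gives (39 / 457) = (457 / 39). Reduce: 457 ≡ 28 (mod 39). Now have (28 / 39).
Factor out 2: 28 = 2^2·7. Since 39 ≡ 7 (mod 8), (2 / 39) = +1, and (2 / 39)^2 = +1. Now have (7 / 39).
Both 7 ≡ 3 and 39 ≡ 3 (mod 4), so reciprocity gives (7 / 39) = -(39 / 7). Reduce: 39 ≡ 4 (mod 7). Now have -(4 / 7).
Factor out 2: 4 = 2^2. Since 7 ≡ 7 (mod 8), (2 / 7) = +1, and (2 / 7)^2 = +1. Now have -(1 / 7).
(1 / 7) = 1. Collecting the sign factors: -1.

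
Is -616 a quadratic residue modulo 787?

yes

Pull out -1: (-616|787) = (-1|787)·(616|787). Since 787 ≡ 3 (mod 4), (-1|787) = -1. Now have -(616|787).
Factor out 2: 616 = 2^3·77. Since 787 ≡ 3 (mod 8), (2|787) = -1, and (2|787)^3 = -1. Now have (77|787).
77 ≡ 1 (mod 4), so quadratic reciprocity gives (77|787) = (787|77). Reduce: 787 ≡ 17 (mod 77). Now have (17|77).
17 ≡ 1 (mod 4), so quadratic reciprocity gives (17|77) = (77|17). Reduce: 77 ≡ 9 (mod 17). Now have (9|17).
9 ≡ 1 (mod 4), so quadratic reciprocity gives (9|17) = (17|9). Reduce: 17 ≡ 8 (mod 9). Now have (8|9).
Factor out 2: 8 = 2^3. Since 9 ≡ 1 (mod 8), (2|9) = +1, and (2|9)^3 = +1. Now have (1|9).
(1|9) = 1. Collecting the sign factors: 1.
The Legendre symbol is 1, so x^2 ≡ -616 (mod 787) has solution.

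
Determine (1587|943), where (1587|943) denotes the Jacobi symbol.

0

(1587|943)
  = (644|943)    [1587 ≡ 644 mod 943]
  = (161|943)    [943 ≡ 7 mod 8 ⇒ (2|943)^2 = +1]
  = (943|161)    [QR: 161 ≡ 1 mod 4, sign kept]
  = (138|161)    [943 ≡ 138 mod 161]
  = (69|161)    [161 ≡ 1 mod 8 ⇒ (2|161) = +1]
  = (161|69)    [QR: 69 ≡ 1 mod 4, sign kept]
  = (23|69)    [161 ≡ 23 mod 69]
  = (69|23)    [QR: 69 ≡ 1 mod 4, sign kept]
  = (0|23)    [69 ≡ 0 mod 23]
  = 0    [numerator 0, gcd > 1]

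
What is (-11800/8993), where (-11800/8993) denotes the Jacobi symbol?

1

Reduce the numerator: -11800 ≡ 6186 (mod 8993), so (-11800/8993) = (6186/8993).
Factor out 2: 6186 = 2·3093. Since 8993 ≡ 1 (mod 8), (2/8993) = +1. Now have (3093/8993).
3093 ≡ 1 (mod 4), so quadratic reciprocity gives (3093/8993) = (8993/3093). Reduce: 8993 ≡ 2807 (mod 3093). Now have (2807/3093).
3093 ≡ 1 (mod 4), so quadratic reciprocity gives (2807/3093) = (3093/2807). Reduce: 3093 ≡ 286 (mod 2807). Now have (286/2807).
Factor out 2: 286 = 2·143. Since 2807 ≡ 7 (mod 8), (2/2807) = +1. Now have (143/2807).
Both 143 ≡ 3 and 2807 ≡ 3 (mod 4), so reciprocity gives (143/2807) = -(2807/143). Reduce: 2807 ≡ 90 (mod 143). Now have -(90/143).
Factor out 2: 90 = 2·45. Since 143 ≡ 7 (mod 8), (2/143) = +1. Now have -(45/143).
45 ≡ 1 (mod 4), so quadratic reciprocity gives (45/143) = (143/45). Reduce: 143 ≡ 8 (mod 45). Now have -(8/45).
Factor out 2: 8 = 2^3. Since 45 ≡ 5 (mod 8), (2/45) = -1, and (2/45)^3 = -1. Now have (1/45).
(1/45) = 1. Collecting the sign factors: 1.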